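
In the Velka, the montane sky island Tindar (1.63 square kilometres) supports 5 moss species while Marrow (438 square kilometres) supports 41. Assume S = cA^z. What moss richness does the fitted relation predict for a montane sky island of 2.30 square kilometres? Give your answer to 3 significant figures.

5.69

z = ln(41/5) / ln(438/1.63) = 2.1041 / 5.5936 = 0.3762
c = 5 / 1.63^0.3762 = 5 / 1.202 = 4.161
S₃ = 4.161 × 2.3^0.3762 = 4.161 × 1.368 ≈ 5.691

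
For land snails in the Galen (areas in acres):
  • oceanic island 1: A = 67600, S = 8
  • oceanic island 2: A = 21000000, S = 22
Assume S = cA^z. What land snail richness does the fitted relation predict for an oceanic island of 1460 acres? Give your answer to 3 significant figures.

4.07

z = ln(22/8) / ln(21000000/67600) = 1.0116 / 5.7387 = 0.1763
c = 8 / 67600^0.1763 = 8 / 7.103 = 1.126
S₃ = 1.126 × 1460^0.1763 = 1.126 × 3.612 ≈ 4.069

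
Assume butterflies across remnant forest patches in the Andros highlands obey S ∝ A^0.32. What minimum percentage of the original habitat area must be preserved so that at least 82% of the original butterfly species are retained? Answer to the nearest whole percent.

54%

Need (A_new/A_old)^0.32 = 0.82, so A_new/A_old = 0.82^(1/0.32) = 0.82^3.125
ln(A_new/A_old) = ln 0.82 / 0.32 = -0.1985 / 0.32 = -0.6202
A_new/A_old = e^-0.6202 ≈ 0.5379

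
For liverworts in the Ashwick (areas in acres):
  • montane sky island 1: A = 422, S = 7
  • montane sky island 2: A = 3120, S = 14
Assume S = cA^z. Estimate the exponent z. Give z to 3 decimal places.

Taking logs: ln S = ln c + z ln A, so z = (ln S₂ − ln S₁)/(ln A₂ − ln A₁).
z = ln(14/7) / ln(3120/422) = ln(2) / ln(7.393) = 0.6931 / 2.0006 = 0.3465

0.346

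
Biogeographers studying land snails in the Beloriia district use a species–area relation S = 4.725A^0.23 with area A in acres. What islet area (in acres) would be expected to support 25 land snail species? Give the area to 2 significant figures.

1400 acres

25 = 4.725 × A^0.23  ⇒  A^0.23 = 25/4.725 = 5.291
ln A = ln(5.291) / 0.23 = 1.6660 / 0.23 = 7.2435
A = e^7.2435 ≈ 1399 acres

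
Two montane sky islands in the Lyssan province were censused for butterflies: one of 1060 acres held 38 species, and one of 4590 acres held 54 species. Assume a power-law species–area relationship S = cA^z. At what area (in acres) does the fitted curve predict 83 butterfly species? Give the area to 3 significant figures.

z = ln(54/38) / ln(4590/1060) = 0.3514 / 1.4656 = 0.2398
c = 38 / 1060^0.2398 = 38 / 5.313 = 7.152
A = (83/7.152)^(1/0.2398) ⇒ ln A = ln(11.61)/0.2398 = 10.2245
A = e^10.2245 ≈ 27570 acres

27600 acres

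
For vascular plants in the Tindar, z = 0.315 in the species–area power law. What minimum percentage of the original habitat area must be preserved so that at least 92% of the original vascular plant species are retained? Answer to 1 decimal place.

Need (A_new/A_old)^0.315 = 0.92, so A_new/A_old = 0.92^(1/0.315) = 0.92^3.175
ln(A_new/A_old) = ln 0.92 / 0.315 = -0.0834 / 0.315 = -0.2647
A_new/A_old = e^-0.2647 ≈ 0.7674

76.7%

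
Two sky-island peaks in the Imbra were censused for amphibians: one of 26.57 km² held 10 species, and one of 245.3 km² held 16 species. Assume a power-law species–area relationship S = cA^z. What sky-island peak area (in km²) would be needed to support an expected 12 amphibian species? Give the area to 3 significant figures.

62.9 km²

z = ln(16/10) / ln(245.3/26.57) = 0.4700 / 2.2227 = 0.2115
c = 10 / 26.57^0.2115 = 10 / 2.001 = 4.998
A = (12/4.998)^(1/0.2115) ⇒ ln A = ln(2.401)/0.2115 = 4.1420
A = e^4.1420 ≈ 62.93 km²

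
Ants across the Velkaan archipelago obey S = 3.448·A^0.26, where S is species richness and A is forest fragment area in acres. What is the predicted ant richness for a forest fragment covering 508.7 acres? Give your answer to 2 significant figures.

S = 3.448 × 508.7^0.26
ln S = ln 3.448 + 0.26 × ln 508.7 = 1.2378 + 0.26 × 6.2319 = 2.8581
S = e^2.8581 ≈ 17.43

17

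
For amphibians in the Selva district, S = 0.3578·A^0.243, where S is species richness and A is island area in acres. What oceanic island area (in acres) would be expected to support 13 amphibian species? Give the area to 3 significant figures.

13 = 0.3578 × A^0.243  ⇒  A^0.243 = 13/0.3578 = 36.33
ln A = ln(36.33) / 0.243 = 3.5927 / 0.243 = 14.7849
A = e^14.7849 ≈ 2636332 acres

2640000 acres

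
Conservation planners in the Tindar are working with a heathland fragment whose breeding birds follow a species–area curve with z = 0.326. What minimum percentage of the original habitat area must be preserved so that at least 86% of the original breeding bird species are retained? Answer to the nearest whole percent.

63%

Need (A_new/A_old)^0.326 = 0.86, so A_new/A_old = 0.86^(1/0.326) = 0.86^3.067
ln(A_new/A_old) = ln 0.86 / 0.326 = -0.1508 / 0.326 = -0.4626
A_new/A_old = e^-0.4626 ≈ 0.6296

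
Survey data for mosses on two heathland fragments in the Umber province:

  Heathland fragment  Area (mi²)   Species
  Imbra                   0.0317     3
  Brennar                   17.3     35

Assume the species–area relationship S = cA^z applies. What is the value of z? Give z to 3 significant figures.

0.390

Taking logs: ln S = ln c + z ln A, so z = (ln S₂ − ln S₁)/(ln A₂ − ln A₁).
z = ln(35/3) / ln(17.3/0.0317) = ln(11.67) / ln(545.7) = 2.4567 / 6.3021 = 0.3898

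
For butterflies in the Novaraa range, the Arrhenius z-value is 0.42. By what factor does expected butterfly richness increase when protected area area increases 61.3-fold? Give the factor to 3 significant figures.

S₂/S₁ = (A₂/A₁)^z = 61.3^0.42
ln(S₂/S₁) = 0.42 × ln 61.3 = 0.42 × 4.1158 = 1.7286
S₂/S₁ = e^1.7286 ≈ 5.633

5.63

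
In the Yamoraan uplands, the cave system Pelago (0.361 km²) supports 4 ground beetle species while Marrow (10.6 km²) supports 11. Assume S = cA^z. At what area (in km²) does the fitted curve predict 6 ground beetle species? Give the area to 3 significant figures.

z = ln(11/4) / ln(10.6/0.361) = 1.0116 / 3.3797 = 0.2993
c = 4 / 0.361^0.2993 = 4 / 0.7371 = 5.426
A = (6/5.426)^(1/0.2993) ⇒ ln A = ln(1.106)/0.2993 = 0.3358
A = e^0.3358 ≈ 1.399 km²

1.40 km²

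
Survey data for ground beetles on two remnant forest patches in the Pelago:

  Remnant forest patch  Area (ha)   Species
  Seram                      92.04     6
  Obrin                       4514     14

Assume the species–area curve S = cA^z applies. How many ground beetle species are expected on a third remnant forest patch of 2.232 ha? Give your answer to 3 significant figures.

2.67

z = ln(14/6) / ln(4514/92.04) = 0.8473 / 3.8927 = 0.2177
c = 6 / 92.04^0.2177 = 6 / 2.676 = 2.242
S₃ = 2.242 × 2.232^0.2177 = 2.242 × 1.191 ≈ 2.67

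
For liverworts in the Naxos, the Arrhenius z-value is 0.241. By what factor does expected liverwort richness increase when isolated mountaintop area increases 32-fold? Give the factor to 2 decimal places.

S₂/S₁ = (A₂/A₁)^z = 32^0.241
ln(S₂/S₁) = 0.241 × ln 32 = 0.241 × 3.4657 = 0.8352
S₂/S₁ = e^0.8352 ≈ 2.305

2.31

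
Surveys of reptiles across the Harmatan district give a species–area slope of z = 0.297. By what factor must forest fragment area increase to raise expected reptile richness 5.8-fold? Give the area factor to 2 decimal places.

371.93

(A₂/A₁)^0.297 = 5.8, so A₂/A₁ = 5.8^(1/0.297) = 5.8^3.367
ln(A₂/A₁) = ln 5.8 / 0.297 = 1.7579 / 0.297 = 5.9187
A₂/A₁ = e^5.9187 ≈ 371.9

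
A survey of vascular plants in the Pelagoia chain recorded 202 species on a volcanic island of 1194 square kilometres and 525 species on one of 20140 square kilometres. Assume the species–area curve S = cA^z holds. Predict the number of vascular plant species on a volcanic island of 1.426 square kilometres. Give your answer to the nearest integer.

z = ln(525/202) / ln(20140/1194) = 0.9551 / 2.8254 = 0.3381
c = 202 / 1194^0.3381 = 202 / 10.97 = 18.41
S₃ = 18.41 × 1.426^0.3381 = 18.41 × 1.127 ≈ 20.76

21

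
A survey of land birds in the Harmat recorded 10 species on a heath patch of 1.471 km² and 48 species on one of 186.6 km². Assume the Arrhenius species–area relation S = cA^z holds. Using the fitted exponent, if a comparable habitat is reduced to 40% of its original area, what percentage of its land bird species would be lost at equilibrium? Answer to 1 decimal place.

z = ln(48/10) / ln(186.6/1.471) = 1.5686 / 4.8430 = 0.3239
S_new/S_old = (A_new/A_old)^z = 0.4^0.3239 = exp(0.3239 × -0.9163) = 0.7432
Fraction lost = 1 − 0.7432 = 0.2568

25.7%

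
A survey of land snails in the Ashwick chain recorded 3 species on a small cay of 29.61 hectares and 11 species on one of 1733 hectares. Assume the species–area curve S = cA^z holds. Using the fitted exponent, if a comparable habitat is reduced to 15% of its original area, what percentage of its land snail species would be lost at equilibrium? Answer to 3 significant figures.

45.4%

z = ln(11/3) / ln(1733/29.61) = 1.2993 / 4.0695 = 0.3193
S_new/S_old = (A_new/A_old)^z = 0.15^0.3193 = exp(0.3193 × -1.8971) = 0.5457
Fraction lost = 1 − 0.5457 = 0.4543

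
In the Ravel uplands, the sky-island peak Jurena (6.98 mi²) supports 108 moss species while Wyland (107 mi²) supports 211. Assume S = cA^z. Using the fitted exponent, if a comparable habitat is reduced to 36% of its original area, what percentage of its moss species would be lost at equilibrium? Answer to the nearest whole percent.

z = ln(211/108) / ln(107/6.98) = 0.6697 / 2.7298 = 0.2453
S_new/S_old = (A_new/A_old)^z = 0.36^0.2453 = exp(0.2453 × -1.0217) = 0.7783
Fraction lost = 1 − 0.7783 = 0.2217

22%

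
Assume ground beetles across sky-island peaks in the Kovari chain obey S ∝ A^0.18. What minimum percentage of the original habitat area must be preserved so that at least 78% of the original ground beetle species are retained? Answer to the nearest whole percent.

Need (A_new/A_old)^0.18 = 0.78, so A_new/A_old = 0.78^(1/0.18) = 0.78^5.556
ln(A_new/A_old) = ln 0.78 / 0.18 = -0.2485 / 0.18 = -1.3803
A_new/A_old = e^-1.3803 ≈ 0.2515

25%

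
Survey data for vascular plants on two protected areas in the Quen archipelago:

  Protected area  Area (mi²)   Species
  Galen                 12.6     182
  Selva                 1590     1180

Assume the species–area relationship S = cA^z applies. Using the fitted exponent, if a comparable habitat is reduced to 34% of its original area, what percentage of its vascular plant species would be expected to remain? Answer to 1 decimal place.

65.9%

z = ln(1180/182) / ln(1590/12.6) = 1.8693 / 4.8378 = 0.3864
S_new/S_old = (A_new/A_old)^z = 0.34^0.3864 = exp(0.3864 × -1.0788) = 0.6591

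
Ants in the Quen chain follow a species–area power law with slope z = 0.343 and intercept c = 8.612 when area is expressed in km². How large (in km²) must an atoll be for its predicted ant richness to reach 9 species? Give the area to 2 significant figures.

9 = 8.612 × A^0.343  ⇒  A^0.343 = 9/8.612 = 1.045
ln A = ln(1.045) / 0.343 = 0.0441 / 0.343 = 0.1285
A = e^0.1285 ≈ 1.137 km²

1.1 km²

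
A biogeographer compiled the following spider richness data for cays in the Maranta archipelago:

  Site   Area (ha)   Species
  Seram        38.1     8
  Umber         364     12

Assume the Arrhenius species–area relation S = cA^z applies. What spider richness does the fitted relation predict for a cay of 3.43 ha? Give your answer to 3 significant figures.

5.19

z = ln(12/8) / ln(364/38.1) = 0.4055 / 2.2569 = 0.1797
c = 8 / 38.1^0.1797 = 8 / 1.923 = 4.16
S₃ = 4.16 × 3.43^0.1797 = 4.16 × 1.248 ≈ 5.191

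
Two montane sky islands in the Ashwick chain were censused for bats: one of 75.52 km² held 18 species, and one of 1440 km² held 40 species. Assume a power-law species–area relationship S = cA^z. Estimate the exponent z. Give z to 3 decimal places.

Taking logs: ln S = ln c + z ln A, so z = (ln S₂ − ln S₁)/(ln A₂ − ln A₁).
z = ln(40/18) / ln(1440/75.52) = ln(2.222) / ln(19.07) = 0.7985 / 2.9480 = 0.2709

0.271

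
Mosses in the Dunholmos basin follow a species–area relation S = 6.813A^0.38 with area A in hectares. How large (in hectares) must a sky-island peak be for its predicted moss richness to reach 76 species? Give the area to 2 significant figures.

76 = 6.813 × A^0.38  ⇒  A^0.38 = 76/6.813 = 11.16
ln A = ln(11.16) / 0.38 = 2.4119 / 0.38 = 6.3471
A = e^6.3471 ≈ 570.8 hectares

570 hectares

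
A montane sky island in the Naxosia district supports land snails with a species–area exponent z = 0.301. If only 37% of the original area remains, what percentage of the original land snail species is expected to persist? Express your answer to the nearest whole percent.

S_new/S_old = (A_new/A_old)^z = 0.37^0.301
= exp(0.301 × ln 0.37) = exp(0.301 × -0.9943) = exp(-0.2993) ≈ 0.7414

74%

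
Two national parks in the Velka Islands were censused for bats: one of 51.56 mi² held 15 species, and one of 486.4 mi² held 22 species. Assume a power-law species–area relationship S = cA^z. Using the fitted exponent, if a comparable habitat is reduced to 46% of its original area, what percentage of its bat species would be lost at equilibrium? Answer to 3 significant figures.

12.4%

z = ln(22/15) / ln(486.4/51.56) = 0.3830 / 2.2443 = 0.1707
S_new/S_old = (A_new/A_old)^z = 0.46^0.1707 = exp(0.1707 × -0.7765) = 0.8759
Fraction lost = 1 − 0.8759 = 0.1241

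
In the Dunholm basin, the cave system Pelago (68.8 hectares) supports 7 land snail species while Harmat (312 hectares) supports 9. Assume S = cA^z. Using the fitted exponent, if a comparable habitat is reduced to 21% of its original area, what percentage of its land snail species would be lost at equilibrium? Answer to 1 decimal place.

z = ln(9/7) / ln(312/68.8) = 0.2513 / 1.5118 = 0.1662
S_new/S_old = (A_new/A_old)^z = 0.21^0.1662 = exp(0.1662 × -1.5606) = 0.7715
Fraction lost = 1 − 0.7715 = 0.2285

22.9%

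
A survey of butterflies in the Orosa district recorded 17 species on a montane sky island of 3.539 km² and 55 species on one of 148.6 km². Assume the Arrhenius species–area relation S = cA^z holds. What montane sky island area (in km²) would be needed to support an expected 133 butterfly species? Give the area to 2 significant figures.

z = ln(55/17) / ln(148.6/3.539) = 1.1741 / 3.7374 = 0.3142
c = 17 / 3.539^0.3142 = 17 / 1.487 = 11.43
A = (133/11.43)^(1/0.3142) ⇒ ln A = ln(11.64)/0.3142 = 7.8120
A = e^7.8120 ≈ 2470 km²

2500 km²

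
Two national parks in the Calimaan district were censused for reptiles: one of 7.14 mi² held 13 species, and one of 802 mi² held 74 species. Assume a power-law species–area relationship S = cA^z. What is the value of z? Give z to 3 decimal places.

0.368

Taking logs: ln S = ln c + z ln A, so z = (ln S₂ − ln S₁)/(ln A₂ − ln A₁).
z = ln(74/13) / ln(802/7.14) = ln(5.692) / ln(112.3) = 1.7391 / 4.7214 = 0.3683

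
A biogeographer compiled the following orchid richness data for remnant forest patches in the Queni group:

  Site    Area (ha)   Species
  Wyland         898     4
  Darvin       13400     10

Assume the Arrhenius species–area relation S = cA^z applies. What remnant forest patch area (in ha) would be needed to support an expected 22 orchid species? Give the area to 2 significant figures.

140000 ha

z = ln(10/4) / ln(13400/898) = 0.9163 / 2.7028 = 0.3390
c = 4 / 898^0.3390 = 4 / 10.03 = 0.3989
A = (22/0.3989)^(1/0.3390) ⇒ ln A = ln(55.15)/0.3390 = 11.8288
A = e^11.8288 ≈ 137142 ha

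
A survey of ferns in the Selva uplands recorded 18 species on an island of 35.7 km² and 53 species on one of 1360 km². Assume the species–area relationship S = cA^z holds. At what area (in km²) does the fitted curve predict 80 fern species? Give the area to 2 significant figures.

5400 km²

z = ln(53/18) / ln(1360/35.7) = 1.0799 / 3.6401 = 0.2967
c = 18 / 35.7^0.2967 = 18 / 2.888 = 6.232
A = (80/6.232)^(1/0.2967) ⇒ ln A = ln(12.84)/0.2967 = 8.6031
A = e^8.6031 ≈ 5448 km²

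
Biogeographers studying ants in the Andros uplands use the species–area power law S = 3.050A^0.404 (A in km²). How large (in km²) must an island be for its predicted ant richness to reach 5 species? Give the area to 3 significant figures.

3.40 km²

5 = 3.05 × A^0.404  ⇒  A^0.404 = 5/3.05 = 1.639
ln A = ln(1.639) / 0.404 = 0.4943 / 0.404 = 1.2235
A = e^1.2235 ≈ 3.399 km²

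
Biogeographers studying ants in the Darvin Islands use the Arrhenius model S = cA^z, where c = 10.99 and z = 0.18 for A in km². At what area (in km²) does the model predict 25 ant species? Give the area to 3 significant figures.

25 = 10.99 × A^0.18  ⇒  A^0.18 = 25/10.99 = 2.275
ln A = ln(2.275) / 0.18 = 0.8219 / 0.18 = 4.5661
A = e^4.5661 ≈ 96.16 km²

96.2 km²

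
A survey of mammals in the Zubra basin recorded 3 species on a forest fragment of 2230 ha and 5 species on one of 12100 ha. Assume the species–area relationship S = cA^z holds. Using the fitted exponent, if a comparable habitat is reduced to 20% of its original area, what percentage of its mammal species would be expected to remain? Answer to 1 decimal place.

61.5%

z = ln(5/3) / ln(12100/2230) = 0.5108 / 1.6912 = 0.3020
S_new/S_old = (A_new/A_old)^z = 0.2^0.3020 = exp(0.3020 × -1.6094) = 0.615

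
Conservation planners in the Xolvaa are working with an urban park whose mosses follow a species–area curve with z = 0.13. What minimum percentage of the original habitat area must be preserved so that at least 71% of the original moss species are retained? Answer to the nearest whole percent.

7%

Need (A_new/A_old)^0.13 = 0.71, so A_new/A_old = 0.71^(1/0.13) = 0.71^7.692
ln(A_new/A_old) = ln 0.71 / 0.13 = -0.3425 / 0.13 = -2.6345
A_new/A_old = e^-2.6345 ≈ 0.07175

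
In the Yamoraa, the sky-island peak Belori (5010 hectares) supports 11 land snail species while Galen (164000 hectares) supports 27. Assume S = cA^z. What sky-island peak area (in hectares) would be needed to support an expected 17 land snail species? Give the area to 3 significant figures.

z = ln(27/11) / ln(164000/5010) = 0.8979 / 3.4884 = 0.2574
c = 11 / 5010^0.2574 = 11 / 8.961 = 1.228
A = (17/1.228)^(1/0.2574) ⇒ ln A = ln(13.85)/0.2574 = 10.2104
A = e^10.2104 ≈ 27184 hectares

27200 hectares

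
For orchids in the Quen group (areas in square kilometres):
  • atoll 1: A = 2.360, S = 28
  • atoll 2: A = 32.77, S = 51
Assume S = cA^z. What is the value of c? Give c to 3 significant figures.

23.0

z = ln(S₂/S₁) / ln(A₂/A₁) = ln(51/28) / ln(32.77/2.36) = 0.5996 / 2.6309 = 0.2279
c = S₁ / A₁^z = 28 / 2.36^0.2279 = 28 / 1.216 = 23.02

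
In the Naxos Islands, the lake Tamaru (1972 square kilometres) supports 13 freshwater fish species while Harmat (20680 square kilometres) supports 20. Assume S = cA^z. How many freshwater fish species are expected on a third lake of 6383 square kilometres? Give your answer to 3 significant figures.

z = ln(20/13) / ln(20680/1972) = 0.4308 / 2.3501 = 0.1833
c = 13 / 1972^0.1833 = 13 / 4.018 = 3.236
S₃ = 3.236 × 6383^0.1833 = 3.236 × 4.983 ≈ 16.12

16.1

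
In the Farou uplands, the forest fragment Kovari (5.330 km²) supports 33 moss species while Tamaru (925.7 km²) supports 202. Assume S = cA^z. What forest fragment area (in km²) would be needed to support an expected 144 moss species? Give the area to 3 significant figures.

353 km²

z = ln(202/33) / ln(925.7/5.33) = 1.8118 / 5.1572 = 0.3513
c = 33 / 5.33^0.3513 = 33 / 1.8 = 18.33
A = (144/18.33)^(1/0.3513) ⇒ ln A = ln(7.855)/0.3513 = 5.8671
A = e^5.8671 ≈ 353.2 km²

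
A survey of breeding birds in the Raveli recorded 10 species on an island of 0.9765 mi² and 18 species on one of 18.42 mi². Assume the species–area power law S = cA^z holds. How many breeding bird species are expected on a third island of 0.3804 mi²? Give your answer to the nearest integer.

z = ln(18/10) / ln(18.42/0.9765) = 0.5878 / 2.9372 = 0.2001
c = 10 / 0.9765^0.2001 = 10 / 0.9953 = 10.05
S₃ = 10.05 × 0.3804^0.2001 = 10.05 × 0.8241 ≈ 8.281

8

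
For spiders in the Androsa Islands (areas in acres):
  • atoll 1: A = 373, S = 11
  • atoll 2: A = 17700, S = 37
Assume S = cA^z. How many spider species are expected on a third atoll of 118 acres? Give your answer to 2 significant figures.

z = ln(37/11) / ln(17700/373) = 1.2130 / 3.8597 = 0.3143
c = 11 / 373^0.3143 = 11 / 6.43 = 1.711
S₃ = 1.711 × 118^0.3143 = 1.711 × 4.479 ≈ 7.661

7.7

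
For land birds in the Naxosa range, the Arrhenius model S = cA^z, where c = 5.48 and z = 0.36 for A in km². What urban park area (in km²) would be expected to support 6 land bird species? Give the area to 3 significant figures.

1.29 km²

6 = 5.48 × A^0.36  ⇒  A^0.36 = 6/5.48 = 1.095
ln A = ln(1.095) / 0.36 = 0.0907 / 0.36 = 0.2518
A = e^0.2518 ≈ 1.286 km²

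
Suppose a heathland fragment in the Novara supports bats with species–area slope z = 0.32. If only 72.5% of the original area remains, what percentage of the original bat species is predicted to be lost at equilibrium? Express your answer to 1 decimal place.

9.8%

S_new/S_old = (A_new/A_old)^z = 0.725^0.32
= exp(0.32 × ln 0.725) = exp(0.32 × -0.3216) = exp(-0.1029) ≈ 0.9022
Fraction lost = 1 − 0.9022 = 0.09779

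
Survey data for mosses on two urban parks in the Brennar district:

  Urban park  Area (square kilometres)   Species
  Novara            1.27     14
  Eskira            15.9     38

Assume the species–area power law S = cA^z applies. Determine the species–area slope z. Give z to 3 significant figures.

0.395

Taking logs: ln S = ln c + z ln A, so z = (ln S₂ − ln S₁)/(ln A₂ − ln A₁).
z = ln(38/14) / ln(15.9/1.27) = ln(2.714) / ln(12.52) = 0.9985 / 2.5273 = 0.3951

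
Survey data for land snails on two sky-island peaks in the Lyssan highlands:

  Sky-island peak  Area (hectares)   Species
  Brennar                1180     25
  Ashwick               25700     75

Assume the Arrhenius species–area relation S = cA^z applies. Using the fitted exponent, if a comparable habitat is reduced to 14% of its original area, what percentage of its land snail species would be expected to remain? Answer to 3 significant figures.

49.6%

z = ln(75/25) / ln(25700/1180) = 1.0986 / 3.0810 = 0.3566
S_new/S_old = (A_new/A_old)^z = 0.14^0.3566 = exp(0.3566 × -1.9661) = 0.4961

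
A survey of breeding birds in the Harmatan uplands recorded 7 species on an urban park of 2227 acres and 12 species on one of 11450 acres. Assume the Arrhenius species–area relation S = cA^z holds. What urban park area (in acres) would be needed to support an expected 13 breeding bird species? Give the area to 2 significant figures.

15000 acres

z = ln(12/7) / ln(11450/2227) = 0.5390 / 1.6373 = 0.3292
c = 7 / 2227^0.3292 = 7 / 12.65 = 0.5534
A = (13/0.5534)^(1/0.3292) ⇒ ln A = ln(23.49)/0.3292 = 9.5889
A = e^9.5889 ≈ 14602 acres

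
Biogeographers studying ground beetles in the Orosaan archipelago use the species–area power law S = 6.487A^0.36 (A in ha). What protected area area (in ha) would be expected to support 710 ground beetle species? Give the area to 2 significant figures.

460000 ha

710 = 6.487 × A^0.36  ⇒  A^0.36 = 710/6.487 = 109.4
ln A = ln(109.4) / 0.36 = 4.6955 / 0.36 = 13.0430
A = e^13.0430 ≈ 461833 ha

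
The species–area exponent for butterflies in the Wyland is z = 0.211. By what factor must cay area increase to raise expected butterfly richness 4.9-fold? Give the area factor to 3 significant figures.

(A₂/A₁)^0.211 = 4.9, so A₂/A₁ = 4.9^(1/0.211) = 4.9^4.739
ln(A₂/A₁) = ln 4.9 / 0.211 = 1.5892 / 0.211 = 7.5319
A₂/A₁ = e^7.5319 ≈ 1867

1870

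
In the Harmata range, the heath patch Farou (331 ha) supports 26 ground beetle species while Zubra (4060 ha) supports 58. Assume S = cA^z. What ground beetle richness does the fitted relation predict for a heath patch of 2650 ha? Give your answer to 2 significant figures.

z = ln(58/26) / ln(4060/331) = 0.8023 / 2.5068 = 0.3201
c = 26 / 331^0.3201 = 26 / 6.405 = 4.059
S₃ = 4.059 × 2650^0.3201 = 4.059 × 12.46 ≈ 50.6

51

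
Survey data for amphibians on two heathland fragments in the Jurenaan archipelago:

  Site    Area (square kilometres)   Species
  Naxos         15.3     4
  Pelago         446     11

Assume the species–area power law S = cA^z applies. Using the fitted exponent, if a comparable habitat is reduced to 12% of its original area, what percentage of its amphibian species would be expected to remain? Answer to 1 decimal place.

z = ln(11/4) / ln(446/15.3) = 1.0116 / 3.3725 = 0.3000
S_new/S_old = (A_new/A_old)^z = 0.12^0.3000 = exp(0.3000 × -2.1203) = 0.5294

52.9%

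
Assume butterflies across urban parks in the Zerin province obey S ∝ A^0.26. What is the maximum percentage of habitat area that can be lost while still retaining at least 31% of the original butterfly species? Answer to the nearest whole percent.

Need (A_new/A_old)^0.26 = 0.31, so A_new/A_old = 0.31^(1/0.26) = 0.31^3.846
ln(A_new/A_old) = ln 0.31 / 0.26 = -1.1712 / 0.26 = -4.5045
A_new/A_old = e^-4.5045 ≈ 0.01106
Fraction that can be lost = 1 − 0.01106 = 0.9889

99%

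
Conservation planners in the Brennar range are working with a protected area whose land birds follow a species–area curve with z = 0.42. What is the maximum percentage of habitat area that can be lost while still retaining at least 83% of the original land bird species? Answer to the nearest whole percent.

36%

Need (A_new/A_old)^0.42 = 0.83, so A_new/A_old = 0.83^(1/0.42) = 0.83^2.381
ln(A_new/A_old) = ln 0.83 / 0.42 = -0.1863 / 0.42 = -0.4436
A_new/A_old = e^-0.4436 ≈ 0.6417
Fraction that can be lost = 1 − 0.6417 = 0.3583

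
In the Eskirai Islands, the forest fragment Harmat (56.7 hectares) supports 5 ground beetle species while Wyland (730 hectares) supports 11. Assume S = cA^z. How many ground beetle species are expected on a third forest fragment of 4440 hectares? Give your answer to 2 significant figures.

z = ln(11/5) / ln(730/56.7) = 0.7885 / 2.5553 = 0.3086
c = 5 / 56.7^0.3086 = 5 / 3.476 = 1.438
S₃ = 1.438 × 4440^0.3086 = 1.438 × 13.35 ≈ 19.2

19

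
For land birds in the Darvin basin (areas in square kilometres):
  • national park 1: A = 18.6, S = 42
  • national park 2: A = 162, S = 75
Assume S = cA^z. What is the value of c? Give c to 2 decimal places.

z = ln(S₂/S₁) / ln(A₂/A₁) = ln(75/42) / ln(162/18.6) = 0.5798 / 2.1644 = 0.2679
c = S₁ / A₁^z = 42 / 18.6^0.2679 = 42 / 2.188 = 19.19

19.19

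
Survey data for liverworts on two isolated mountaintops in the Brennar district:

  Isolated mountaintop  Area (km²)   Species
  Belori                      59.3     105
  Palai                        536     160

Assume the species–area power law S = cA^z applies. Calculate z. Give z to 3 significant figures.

0.191

Taking logs: ln S = ln c + z ln A, so z = (ln S₂ − ln S₁)/(ln A₂ − ln A₁).
z = ln(160/105) / ln(536/59.3) = ln(1.524) / ln(9.039) = 0.4212 / 2.2015 = 0.1913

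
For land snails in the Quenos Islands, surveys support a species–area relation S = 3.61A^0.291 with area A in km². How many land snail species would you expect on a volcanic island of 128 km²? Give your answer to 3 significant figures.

S = 3.61 × 128^0.291 = 3.61 × 4.104 ≈ 14.82

14.8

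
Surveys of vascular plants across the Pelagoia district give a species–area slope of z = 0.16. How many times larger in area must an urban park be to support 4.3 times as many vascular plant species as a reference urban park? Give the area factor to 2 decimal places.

(A₂/A₁)^0.16 = 4.3, so A₂/A₁ = 4.3^(1/0.16) = 4.3^6.25
ln(A₂/A₁) = ln 4.3 / 0.16 = 1.4586 / 0.16 = 9.1163
A₂/A₁ = e^9.1163 ≈ 9103

9102.86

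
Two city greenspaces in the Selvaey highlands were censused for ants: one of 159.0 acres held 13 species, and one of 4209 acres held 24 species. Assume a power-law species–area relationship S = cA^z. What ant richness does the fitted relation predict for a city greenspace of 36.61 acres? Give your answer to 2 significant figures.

9.9

z = ln(24/13) / ln(4209/159) = 0.6131 / 3.2761 = 0.1871
c = 13 / 159^0.1871 = 13 / 2.582 = 5.035
S₃ = 5.035 × 36.61^0.1871 = 5.035 × 1.962 ≈ 9.876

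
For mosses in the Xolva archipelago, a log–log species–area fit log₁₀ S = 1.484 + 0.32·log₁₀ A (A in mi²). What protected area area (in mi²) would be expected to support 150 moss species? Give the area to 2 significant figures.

150 mi²

150 = 30.48 × A^0.32  ⇒  A^0.32 = 150/30.48 = 4.921
ln A = ln(4.921) / 0.32 = 1.5936 / 0.32 = 4.9800
A = e^4.9800 ≈ 145.5 mi²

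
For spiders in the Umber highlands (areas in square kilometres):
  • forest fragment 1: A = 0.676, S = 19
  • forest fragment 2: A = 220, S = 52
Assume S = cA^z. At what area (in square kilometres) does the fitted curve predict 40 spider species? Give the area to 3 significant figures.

48.7 square kilometres

z = ln(52/19) / ln(220/0.676) = 1.0068 / 5.7852 = 0.1740
c = 19 / 0.676^0.1740 = 19 / 0.9341 = 20.34
A = (40/20.34)^(1/0.1740) ⇒ ln A = ln(1.967)/0.1740 = 3.8861
A = e^3.8861 ≈ 48.72 square kilometres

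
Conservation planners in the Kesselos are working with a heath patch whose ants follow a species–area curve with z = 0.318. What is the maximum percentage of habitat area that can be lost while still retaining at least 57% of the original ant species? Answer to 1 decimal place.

Need (A_new/A_old)^0.318 = 0.57, so A_new/A_old = 0.57^(1/0.318) = 0.57^3.145
ln(A_new/A_old) = ln 0.57 / 0.318 = -0.5621 / 0.318 = -1.7677
A_new/A_old = e^-1.7677 ≈ 0.1707
Fraction that can be lost = 1 − 0.1707 = 0.8293

82.9%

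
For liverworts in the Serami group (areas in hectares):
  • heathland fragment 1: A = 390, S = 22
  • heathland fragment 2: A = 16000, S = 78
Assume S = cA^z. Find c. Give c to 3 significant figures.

2.88

z = ln(S₂/S₁) / ln(A₂/A₁) = ln(78/22) / ln(16000/390) = 1.2657 / 3.7142 = 0.3408
c = S₁ / A₁^z = 22 / 390^0.3408 = 22 / 7.637 = 2.881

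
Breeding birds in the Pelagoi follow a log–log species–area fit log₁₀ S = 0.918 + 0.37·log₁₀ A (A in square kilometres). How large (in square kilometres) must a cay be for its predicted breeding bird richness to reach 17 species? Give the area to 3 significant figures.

17 = 8.279 × A^0.37  ⇒  A^0.37 = 17/8.279 = 2.053
ln A = ln(2.053) / 0.37 = 0.7194 / 0.37 = 1.9444
A = e^1.9444 ≈ 6.99 square kilometres

6.99 square kilometres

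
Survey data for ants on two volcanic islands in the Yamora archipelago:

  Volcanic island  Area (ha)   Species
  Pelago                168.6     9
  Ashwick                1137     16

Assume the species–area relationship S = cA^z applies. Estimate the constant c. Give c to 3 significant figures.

z = ln(S₂/S₁) / ln(A₂/A₁) = ln(16/9) / ln(1137/168.6) = 0.5754 / 1.9086 = 0.3015
c = S₁ / A₁^z = 9 / 168.6^0.3015 = 9 / 4.691 = 1.918

1.92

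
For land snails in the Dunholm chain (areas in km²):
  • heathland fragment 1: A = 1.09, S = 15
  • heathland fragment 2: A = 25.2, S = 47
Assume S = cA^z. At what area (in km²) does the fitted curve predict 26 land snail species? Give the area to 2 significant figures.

z = ln(47/15) / ln(25.2/1.09) = 1.1421 / 3.1407 = 0.3636
c = 15 / 1.09^0.3636 = 15 / 1.032 = 14.54
A = (26/14.54)^(1/0.3636) ⇒ ln A = ln(1.789)/0.3636 = 1.5988
A = e^1.5988 ≈ 4.947 km²

4.9 km²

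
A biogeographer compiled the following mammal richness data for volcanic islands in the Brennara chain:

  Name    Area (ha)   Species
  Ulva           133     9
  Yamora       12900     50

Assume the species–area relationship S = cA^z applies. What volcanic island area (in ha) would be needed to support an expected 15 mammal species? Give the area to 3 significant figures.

z = ln(50/9) / ln(12900/133) = 1.7148 / 4.5746 = 0.3748
c = 9 / 133^0.3748 = 9 / 6.254 = 1.439
A = (15/1.439)^(1/0.3748) ⇒ ln A = ln(10.42)/0.3748 = 6.2531
A = e^6.2531 ≈ 519.6 ha

520 ha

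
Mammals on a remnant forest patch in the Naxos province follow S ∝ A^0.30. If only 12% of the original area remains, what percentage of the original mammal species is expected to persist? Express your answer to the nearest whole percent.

53%

S_new/S_old = (A_new/A_old)^z = 0.12^0.3
= exp(0.3 × ln 0.12) = exp(0.3 × -2.1203) = exp(-0.6361) ≈ 0.5294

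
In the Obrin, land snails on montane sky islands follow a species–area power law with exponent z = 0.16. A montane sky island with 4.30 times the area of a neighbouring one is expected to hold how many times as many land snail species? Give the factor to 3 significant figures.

S₂/S₁ = (A₂/A₁)^z = 4.3^0.16
ln(S₂/S₁) = 0.16 × ln 4.3 = 0.16 × 1.4586 = 0.2334
S₂/S₁ = e^0.2334 ≈ 1.263

1.26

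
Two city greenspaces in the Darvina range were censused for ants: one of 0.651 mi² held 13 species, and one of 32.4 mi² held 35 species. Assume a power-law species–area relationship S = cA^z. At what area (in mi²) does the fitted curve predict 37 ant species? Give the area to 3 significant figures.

z = ln(35/13) / ln(32.4/0.651) = 0.9904 / 3.9074 = 0.2535
c = 13 / 0.651^0.2535 = 13 / 0.8969 = 14.49
A = (37/14.49)^(1/0.2535) ⇒ ln A = ln(2.553)/0.2535 = 3.6974
A = e^3.6974 ≈ 40.34 mi²

40.3 mi²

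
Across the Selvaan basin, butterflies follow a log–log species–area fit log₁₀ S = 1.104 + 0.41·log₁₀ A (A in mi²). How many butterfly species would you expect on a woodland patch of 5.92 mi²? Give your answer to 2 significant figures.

26

S = 12.71 × 5.92^0.41 = 12.71 × 2.073 ≈ 26.34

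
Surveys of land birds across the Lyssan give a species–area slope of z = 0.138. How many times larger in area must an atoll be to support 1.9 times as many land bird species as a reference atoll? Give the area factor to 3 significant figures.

105

(A₂/A₁)^0.138 = 1.9, so A₂/A₁ = 1.9^(1/0.138) = 1.9^7.246
ln(A₂/A₁) = ln 1.9 / 0.138 = 0.6419 / 0.138 = 4.6511
A₂/A₁ = e^4.6511 ≈ 104.7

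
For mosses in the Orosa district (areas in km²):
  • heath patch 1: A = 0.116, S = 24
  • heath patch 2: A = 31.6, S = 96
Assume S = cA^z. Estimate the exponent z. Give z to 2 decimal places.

0.25

Taking logs: ln S = ln c + z ln A, so z = (ln S₂ − ln S₁)/(ln A₂ − ln A₁).
z = ln(96/24) / ln(31.6/0.116) = ln(4) / ln(272.4) = 1.3863 / 5.6073 = 0.2472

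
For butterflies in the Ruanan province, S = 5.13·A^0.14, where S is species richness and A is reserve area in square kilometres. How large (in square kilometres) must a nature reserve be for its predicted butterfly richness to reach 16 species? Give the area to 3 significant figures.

16 = 5.13 × A^0.14  ⇒  A^0.14 = 16/5.13 = 3.119
ln A = ln(3.119) / 0.14 = 1.1375 / 0.14 = 8.1249
A = e^8.1249 ≈ 3377 square kilometres

3380 square kilometres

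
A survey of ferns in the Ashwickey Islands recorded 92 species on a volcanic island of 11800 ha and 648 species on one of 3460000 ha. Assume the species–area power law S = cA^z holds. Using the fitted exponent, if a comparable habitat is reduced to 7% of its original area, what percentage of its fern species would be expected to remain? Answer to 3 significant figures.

40.1%

z = ln(648/92) / ln(3460000/11800) = 1.9521 / 5.6809 = 0.3436
S_new/S_old = (A_new/A_old)^z = 0.07^0.3436 = exp(0.3436 × -2.6593) = 0.401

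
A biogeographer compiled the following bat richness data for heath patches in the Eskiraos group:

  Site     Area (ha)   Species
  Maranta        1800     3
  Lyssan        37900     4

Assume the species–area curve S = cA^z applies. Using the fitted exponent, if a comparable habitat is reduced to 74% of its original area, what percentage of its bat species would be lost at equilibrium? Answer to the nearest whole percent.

3%

z = ln(4/3) / ln(37900/1800) = 0.2877 / 3.0472 = 0.0944
S_new/S_old = (A_new/A_old)^z = 0.74^0.0944 = exp(0.0944 × -0.3011) = 0.972
Fraction lost = 1 − 0.972 = 0.02803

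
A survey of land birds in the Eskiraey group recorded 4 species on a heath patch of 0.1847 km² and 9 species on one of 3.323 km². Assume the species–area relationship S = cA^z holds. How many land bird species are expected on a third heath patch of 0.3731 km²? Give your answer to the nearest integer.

z = ln(9/4) / ln(3.323/0.1847) = 0.8109 / 2.8899 = 0.2806
c = 4 / 0.1847^0.2806 = 4 / 0.6225 = 6.425
S₃ = 6.425 × 0.3731^0.2806 = 6.425 × 0.7583 ≈ 4.872

5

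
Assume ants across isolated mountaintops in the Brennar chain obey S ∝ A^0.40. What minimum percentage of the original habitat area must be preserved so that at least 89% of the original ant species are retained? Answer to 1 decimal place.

74.7%

Need (A_new/A_old)^0.4 = 0.89, so A_new/A_old = 0.89^(1/0.4) = 0.89^2.5
ln(A_new/A_old) = ln 0.89 / 0.4 = -0.1165 / 0.4 = -0.2913
A_new/A_old = e^-0.2913 ≈ 0.7473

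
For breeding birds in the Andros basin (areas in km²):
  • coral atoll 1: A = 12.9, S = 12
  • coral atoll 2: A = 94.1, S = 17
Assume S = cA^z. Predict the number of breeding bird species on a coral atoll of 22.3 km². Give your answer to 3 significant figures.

13.2

z = ln(17/12) / ln(94.1/12.9) = 0.3483 / 1.9871 = 0.1753
c = 12 / 12.9^0.1753 = 12 / 1.566 = 7.665
S₃ = 7.665 × 22.3^0.1753 = 7.665 × 1.723 ≈ 13.21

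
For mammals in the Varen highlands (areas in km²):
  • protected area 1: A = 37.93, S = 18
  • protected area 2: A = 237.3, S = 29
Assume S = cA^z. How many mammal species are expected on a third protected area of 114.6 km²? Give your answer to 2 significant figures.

z = ln(29/18) / ln(237.3/37.93) = 0.4769 / 1.8336 = 0.2601
c = 18 / 37.93^0.2601 = 18 / 2.575 = 6.992
S₃ = 6.992 × 114.6^0.2601 = 6.992 × 3.432 ≈ 24

24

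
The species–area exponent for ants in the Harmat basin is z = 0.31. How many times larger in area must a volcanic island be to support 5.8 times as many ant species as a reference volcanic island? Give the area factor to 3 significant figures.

290

(A₂/A₁)^0.31 = 5.8, so A₂/A₁ = 5.8^(1/0.31) = 5.8^3.226
ln(A₂/A₁) = ln 5.8 / 0.31 = 1.7579 / 0.31 = 5.6705
A₂/A₁ = e^5.6705 ≈ 290.2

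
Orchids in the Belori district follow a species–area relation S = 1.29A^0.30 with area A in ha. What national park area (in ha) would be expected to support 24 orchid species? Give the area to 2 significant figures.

24 = 1.29 × A^0.3  ⇒  A^0.3 = 24/1.29 = 18.6
ln A = ln(18.6) / 0.3 = 2.9234 / 0.3 = 9.7447
A = e^9.7447 ≈ 17064 ha

17000 ha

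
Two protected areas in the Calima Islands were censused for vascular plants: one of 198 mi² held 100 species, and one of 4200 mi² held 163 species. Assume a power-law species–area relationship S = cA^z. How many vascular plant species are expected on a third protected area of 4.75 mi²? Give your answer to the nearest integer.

55

z = ln(163/100) / ln(4200/198) = 0.4886 / 3.0546 = 0.1600
c = 100 / 198^0.1600 = 100 / 2.33 = 42.92
S₃ = 42.92 × 4.75^0.1600 = 42.92 × 1.283 ≈ 55.07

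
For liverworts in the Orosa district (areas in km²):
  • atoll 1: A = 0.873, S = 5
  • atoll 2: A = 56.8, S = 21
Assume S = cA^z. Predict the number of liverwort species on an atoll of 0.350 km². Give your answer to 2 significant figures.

z = ln(21/5) / ln(56.8/0.873) = 1.4351 / 4.1754 = 0.3437
c = 5 / 0.873^0.3437 = 5 / 0.9544 = 5.239
S₃ = 5.239 × 0.35^0.3437 = 5.239 × 0.6971 ≈ 3.652

3.7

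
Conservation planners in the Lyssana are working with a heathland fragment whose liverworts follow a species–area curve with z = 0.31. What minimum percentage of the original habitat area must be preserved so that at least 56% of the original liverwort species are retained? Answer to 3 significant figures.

Need (A_new/A_old)^0.31 = 0.56, so A_new/A_old = 0.56^(1/0.31) = 0.56^3.226
ln(A_new/A_old) = ln 0.56 / 0.31 = -0.5798 / 0.31 = -1.8704
A_new/A_old = e^-1.8704 ≈ 0.1541

15.4%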